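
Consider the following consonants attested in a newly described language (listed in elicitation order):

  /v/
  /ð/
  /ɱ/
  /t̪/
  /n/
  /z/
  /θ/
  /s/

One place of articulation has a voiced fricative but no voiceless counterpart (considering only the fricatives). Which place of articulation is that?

labiodental

Voiceless: /θ/ (dental), /s/ (alveolar).
Voiced: /v/ (labiodental), /ð/ (dental), /z/ (alveolar).
Every place of articulation has a voiceless member except labiodental, where /f/ would be expected.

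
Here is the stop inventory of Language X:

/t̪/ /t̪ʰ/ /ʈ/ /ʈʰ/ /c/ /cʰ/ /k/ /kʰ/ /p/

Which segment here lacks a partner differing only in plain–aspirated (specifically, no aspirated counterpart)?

/p/

Dental: /t̪/ ~ /t̪ʰ/
Retroflex: /ʈ/ ~ /ʈʰ/
Palatal: /c/ ~ /cʰ/
Velar: /k/ ~ /kʰ/
Bilabial: only /p/ (plain); no aspirated partner.
So /p/ is the unpaired segment.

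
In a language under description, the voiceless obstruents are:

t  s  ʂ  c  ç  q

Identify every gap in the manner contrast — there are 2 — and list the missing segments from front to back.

Stop: /t/ (alveolar), /c/ (palatal), /q/ (uvular).
Fricative: /s/ (alveolar), /ʂ/ (retroflex), /ç/ (palatal).
Gaps, from front to back: retroflex lacks stop (/ʈ/); uvular lacks fricative (/χ/).

/ʈ/, /χ/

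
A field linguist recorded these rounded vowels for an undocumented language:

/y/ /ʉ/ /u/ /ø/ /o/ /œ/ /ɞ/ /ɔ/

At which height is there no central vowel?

Front: /y/ (high), /ø/ (high-mid), /œ/ (low-mid).
Central: /ʉ/ (high), /ɞ/ (low-mid).
Back: /u/ (high), /o/ (high-mid), /ɔ/ (low-mid).
Every height has a central member except high-mid, where /ɵ/ would be expected.

high-mid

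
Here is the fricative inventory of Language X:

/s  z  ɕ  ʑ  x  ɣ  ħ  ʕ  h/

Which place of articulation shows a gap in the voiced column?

Voiceless: /s/ (alveolar), /ɕ/ (alveolo-palatal), /x/ (velar), /ħ/ (pharyngeal), /h/ (glottal).
Voiced: /z/ (alveolar), /ʑ/ (alveolo-palatal), /ɣ/ (velar), /ʕ/ (pharyngeal).
Every place of articulation has a voiced member except glottal, where /ɦ/ would be expected.

glottal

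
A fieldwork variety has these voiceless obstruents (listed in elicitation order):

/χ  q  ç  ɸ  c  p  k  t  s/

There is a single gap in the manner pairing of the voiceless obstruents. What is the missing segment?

bilabial: stop /p/, fricative /ɸ/.
alveolar: stop /t/, fricative /s/.
palatal: stop /c/, fricative /ç/.
velar: stop /k/, fricative —.
uvular: stop /q/, fricative /χ/.
The velar row has no fricative member, so the gap is the velar fricative /x/.

/x/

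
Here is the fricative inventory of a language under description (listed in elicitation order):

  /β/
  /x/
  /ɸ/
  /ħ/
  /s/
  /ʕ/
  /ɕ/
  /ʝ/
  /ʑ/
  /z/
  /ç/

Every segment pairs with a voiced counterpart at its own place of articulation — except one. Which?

Bilabial: /ɸ/ ~ /β/
Alveolar: /s/ ~ /z/
Alveolo-palatal: /ɕ/ ~ /ʑ/
Palatal: /ç/ ~ /ʝ/
Pharyngeal: /ħ/ ~ /ʕ/
Velar: only /x/ (voiceless); no voiced partner.
So /x/ is the unpaired segment.

/x/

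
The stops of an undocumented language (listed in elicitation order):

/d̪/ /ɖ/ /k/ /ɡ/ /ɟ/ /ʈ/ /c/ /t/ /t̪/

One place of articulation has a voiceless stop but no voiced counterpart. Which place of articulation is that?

alveolar

place of articulation  voiceless  voiced  
dental            t̪        d̪      
alveolar          t         —       
retroflex         ʈ         ɖ       
palatal           c         ɟ       
velar             k         ɡ       
Every place of articulation has a voiced member except alveolar, where /d/ would be expected.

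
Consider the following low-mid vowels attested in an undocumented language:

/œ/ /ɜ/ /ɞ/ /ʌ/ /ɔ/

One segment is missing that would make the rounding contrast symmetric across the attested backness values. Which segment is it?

Unrounded: /ɜ/ (central), /ʌ/ (back).
Rounded: /œ/ (front), /ɞ/ (central), /ɔ/ (back).
The front row has no unrounded member, so the gap is the front unrounded vowel /ɛ/.

/ɛ/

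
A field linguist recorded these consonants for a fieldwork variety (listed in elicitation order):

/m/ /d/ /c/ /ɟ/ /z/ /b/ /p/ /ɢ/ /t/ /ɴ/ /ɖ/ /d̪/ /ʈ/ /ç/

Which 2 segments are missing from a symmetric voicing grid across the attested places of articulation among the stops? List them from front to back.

/t̪/, /q/

Voiceless: /p/ (bilabial), /t/ (alveolar), /ʈ/ (retroflex), /c/ (palatal).
Voiced: /b/ (bilabial), /d̪/ (dental), /d/ (alveolar), /ɖ/ (retroflex), /ɟ/ (palatal), /ɢ/ (uvular).
Gaps, from front to back: dental lacks voiceless (/t̪/); uvular lacks voiceless (/q/).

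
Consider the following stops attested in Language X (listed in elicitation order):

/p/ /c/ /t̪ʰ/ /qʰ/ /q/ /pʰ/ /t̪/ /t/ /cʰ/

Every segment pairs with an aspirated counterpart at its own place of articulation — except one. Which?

Bilabial: /p/ ~ /pʰ/
Dental: /t̪/ ~ /t̪ʰ/
Palatal: /c/ ~ /cʰ/
Uvular: /q/ ~ /qʰ/
Alveolar: only /t/ (plain); no aspirated partner.
So /t/ is the unpaired segment.

/t/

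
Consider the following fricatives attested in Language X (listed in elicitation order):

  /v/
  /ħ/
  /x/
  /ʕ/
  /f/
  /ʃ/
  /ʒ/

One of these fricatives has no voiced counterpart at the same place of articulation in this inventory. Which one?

Labiodental: /f/ ~ /v/
Postalveolar: /ʃ/ ~ /ʒ/
Pharyngeal: /ħ/ ~ /ʕ/
Velar: only /x/ (voiceless); no voiced partner.
So /x/ is the unpaired segment.

/x/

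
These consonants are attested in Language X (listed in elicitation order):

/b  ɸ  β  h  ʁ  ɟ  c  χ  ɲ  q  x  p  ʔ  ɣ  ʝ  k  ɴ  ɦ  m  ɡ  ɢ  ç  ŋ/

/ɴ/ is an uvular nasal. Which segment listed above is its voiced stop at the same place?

/ɢ/

The voiced stop at the same place is a voiced uvular stop — in this inventory, /ɢ/.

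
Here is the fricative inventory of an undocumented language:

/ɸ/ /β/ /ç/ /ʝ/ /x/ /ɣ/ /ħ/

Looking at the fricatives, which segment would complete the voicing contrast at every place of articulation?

place of articulation  voiceless  voiced  
bilabial          ɸ         β       
palatal           ç         ʝ       
velar             x         ɣ       
pharyngeal        ħ         —       
The pharyngeal row has no voiced member, so the gap is the voiced pharyngeal fricative /ʕ/.

/ʕ/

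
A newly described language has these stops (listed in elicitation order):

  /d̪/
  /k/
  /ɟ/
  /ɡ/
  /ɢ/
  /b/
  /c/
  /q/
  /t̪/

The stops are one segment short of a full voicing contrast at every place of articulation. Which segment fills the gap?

/p/

Voiceless: /t̪/ (dental), /c/ (palatal), /k/ (velar), /q/ (uvular).
Voiced: /b/ (bilabial), /d̪/ (dental), /ɟ/ (palatal), /ɡ/ (velar), /ɢ/ (uvular).
The bilabial row has no voiceless member, so the gap is the voiceless bilabial stop /p/.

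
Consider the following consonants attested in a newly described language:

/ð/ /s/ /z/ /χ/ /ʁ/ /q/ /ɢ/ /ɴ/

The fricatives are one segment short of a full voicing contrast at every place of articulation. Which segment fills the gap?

/θ/

dental: voiceless —, voiced /ð/.
alveolar: voiceless /s/, voiced /z/.
uvular: voiceless /χ/, voiced /ʁ/.
The dental row has no voiceless member, so the gap is the voiceless dental fricative /θ/.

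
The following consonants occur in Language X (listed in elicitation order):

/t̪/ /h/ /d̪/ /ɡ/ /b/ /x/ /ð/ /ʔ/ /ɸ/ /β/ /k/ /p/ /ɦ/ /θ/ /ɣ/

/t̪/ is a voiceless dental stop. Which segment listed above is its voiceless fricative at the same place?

The voiceless fricative at the same place is a voiceless dental fricative — in this inventory, /θ/.

/θ/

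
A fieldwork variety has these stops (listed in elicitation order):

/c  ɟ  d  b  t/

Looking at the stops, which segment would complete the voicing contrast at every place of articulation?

/p/

Voiceless: /t/ (alveolar), /c/ (palatal).
Voiced: /b/ (bilabial), /d/ (alveolar), /ɟ/ (palatal).
The bilabial row has no voiceless member, so the gap is the voiceless bilabial stop /p/.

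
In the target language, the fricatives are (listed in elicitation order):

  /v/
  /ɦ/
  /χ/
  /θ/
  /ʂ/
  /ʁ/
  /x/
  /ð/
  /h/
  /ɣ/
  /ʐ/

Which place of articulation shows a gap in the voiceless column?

labiodental

labiodental: voiceless —, voiced /v/.
dental: voiceless /θ/, voiced /ð/.
retroflex: voiceless /ʂ/, voiced /ʐ/.
velar: voiceless /x/, voiced /ɣ/.
uvular: voiceless /χ/, voiced /ʁ/.
glottal: voiceless /h/, voiced /ɦ/.
Every place of articulation has a voiceless member except labiodental, where /f/ would be expected.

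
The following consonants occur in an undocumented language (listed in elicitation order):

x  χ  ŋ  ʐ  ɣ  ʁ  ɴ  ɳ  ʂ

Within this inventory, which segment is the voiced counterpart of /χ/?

/χ/ is a voiceless uvular fricative.
The voiced counterpart is a voiced uvular fricative — in this inventory, /ʁ/.

/ʁ/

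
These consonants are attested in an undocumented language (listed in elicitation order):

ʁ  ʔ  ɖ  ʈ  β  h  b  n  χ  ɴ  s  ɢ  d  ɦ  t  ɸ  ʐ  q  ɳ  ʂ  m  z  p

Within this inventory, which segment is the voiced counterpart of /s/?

/s/ is a voiceless alveolar fricative.
The voiced counterpart is a voiced alveolar fricative — in this inventory, /z/.

/z/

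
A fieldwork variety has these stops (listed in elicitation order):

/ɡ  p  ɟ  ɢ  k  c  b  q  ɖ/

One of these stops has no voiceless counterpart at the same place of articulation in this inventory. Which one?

/ɖ/

Bilabial: /p/ ~ /b/
Palatal: /c/ ~ /ɟ/
Velar: /k/ ~ /ɡ/
Uvular: /q/ ~ /ɢ/
Retroflex: only /ɖ/ (voiced); no voiceless partner.
So /ɖ/ is the unpaired segment.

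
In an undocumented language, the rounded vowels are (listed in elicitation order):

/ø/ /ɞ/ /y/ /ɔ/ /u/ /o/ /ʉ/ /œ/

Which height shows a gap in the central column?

height            front     central   back    
high              y         ʉ         u       
high-mid          ø         —         o       
low-mid           œ         ɞ         ɔ       
Every height has a central member except high-mid, where /ɵ/ would be expected.

high-mid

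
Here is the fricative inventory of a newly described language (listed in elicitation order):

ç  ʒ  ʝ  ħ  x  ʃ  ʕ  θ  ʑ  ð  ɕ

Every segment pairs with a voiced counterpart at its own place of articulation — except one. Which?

Dental: /θ/ ~ /ð/
Postalveolar: /ʃ/ ~ /ʒ/
Alveolo-palatal: /ɕ/ ~ /ʑ/
Palatal: /ç/ ~ /ʝ/
Pharyngeal: /ħ/ ~ /ʕ/
Velar: only /x/ (voiceless); no voiced partner.
So /x/ is the unpaired segment.

/x/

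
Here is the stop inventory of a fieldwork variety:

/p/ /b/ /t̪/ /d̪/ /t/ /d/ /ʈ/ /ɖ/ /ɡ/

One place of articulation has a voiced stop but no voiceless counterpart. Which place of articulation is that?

velar

Voiceless: /p/ (bilabial), /t̪/ (dental), /t/ (alveolar), /ʈ/ (retroflex).
Voiced: /b/ (bilabial), /d̪/ (dental), /d/ (alveolar), /ɖ/ (retroflex), /ɡ/ (velar).
Every place of articulation has a voiceless member except velar, where /k/ would be expected.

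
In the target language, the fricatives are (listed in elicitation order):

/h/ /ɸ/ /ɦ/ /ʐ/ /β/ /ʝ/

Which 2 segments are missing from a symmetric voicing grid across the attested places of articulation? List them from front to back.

place of articulation  voiceless  voiced  
bilabial          ɸ         β       
retroflex         —         ʐ       
palatal           —         ʝ       
glottal           h         ɦ       
Gaps, from front to back: retroflex lacks voiceless (/ʂ/); palatal lacks voiceless (/ç/).

/ʂ/, /ç/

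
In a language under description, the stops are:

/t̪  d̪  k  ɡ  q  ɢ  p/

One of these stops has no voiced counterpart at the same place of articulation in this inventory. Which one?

/p/

Dental: /t̪/ ~ /d̪/
Velar: /k/ ~ /ɡ/
Uvular: /q/ ~ /ɢ/
Bilabial: only /p/ (voiceless); no voiced partner.
So /p/ is the unpaired segment.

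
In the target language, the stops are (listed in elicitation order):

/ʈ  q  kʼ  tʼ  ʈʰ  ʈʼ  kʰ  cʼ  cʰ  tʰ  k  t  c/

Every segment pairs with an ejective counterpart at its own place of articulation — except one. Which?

/q/

Alveolar: /t/ ~ /tʰ/ ~ /tʼ/
Retroflex: /ʈ/ ~ /ʈʰ/ ~ /ʈʼ/
Palatal: /c/ ~ /cʰ/ ~ /cʼ/
Velar: /k/ ~ /kʰ/ ~ /kʼ/
Uvular: only /q/ (plain); no ejective partner.
So /q/ is the unpaired segment.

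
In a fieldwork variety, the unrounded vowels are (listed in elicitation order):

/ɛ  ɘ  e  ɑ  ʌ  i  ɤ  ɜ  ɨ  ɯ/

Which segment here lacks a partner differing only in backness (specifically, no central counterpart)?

/ɑ/

High: /i/ ~ /ɨ/ ~ /ɯ/
High-mid: /e/ ~ /ɘ/ ~ /ɤ/
Low-mid: /ɛ/ ~ /ɜ/ ~ /ʌ/
Low: only /ɑ/ (back); no central partner.
So /ɑ/ is the unpaired segment.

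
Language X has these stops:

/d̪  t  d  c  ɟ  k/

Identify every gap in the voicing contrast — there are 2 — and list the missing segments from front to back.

Voiceless: /t/ (alveolar), /c/ (palatal), /k/ (velar).
Voiced: /d̪/ (dental), /d/ (alveolar), /ɟ/ (palatal).
Gaps, from front to back: dental lacks voiceless (/t̪/); velar lacks voiced (/ɡ/).

/t̪/, /ɡ/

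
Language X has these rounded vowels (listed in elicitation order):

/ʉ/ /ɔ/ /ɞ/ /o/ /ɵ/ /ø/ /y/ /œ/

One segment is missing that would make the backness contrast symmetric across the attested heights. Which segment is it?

/u/

Front: /y/ (high), /ø/ (high-mid), /œ/ (low-mid).
Central: /ʉ/ (high), /ɵ/ (high-mid), /ɞ/ (low-mid).
Back: /o/ (high-mid), /ɔ/ (low-mid).
The high row has no back member, so the gap is the high back rounded vowel /u/.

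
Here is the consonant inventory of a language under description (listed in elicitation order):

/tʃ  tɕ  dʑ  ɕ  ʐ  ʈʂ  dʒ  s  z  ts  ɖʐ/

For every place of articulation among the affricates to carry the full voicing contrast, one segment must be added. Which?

alveolar: voiceless /ts/, voiced —.
postalveolar: voiceless /tʃ/, voiced /dʒ/.
retroflex: voiceless /ʈʂ/, voiced /ɖʐ/.
alveolo-palatal: voiceless /tɕ/, voiced /dʑ/.
The alveolar row has no voiced member, so the gap is the voiced alveolar affricate /dz/.

/dz/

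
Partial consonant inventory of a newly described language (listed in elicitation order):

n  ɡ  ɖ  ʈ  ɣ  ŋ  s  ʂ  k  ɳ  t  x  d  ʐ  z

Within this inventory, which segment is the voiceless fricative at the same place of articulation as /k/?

/x/

/k/ is a voiceless velar stop.
The voiceless fricative at the same place is a voiceless velar fricative — in this inventory, /x/.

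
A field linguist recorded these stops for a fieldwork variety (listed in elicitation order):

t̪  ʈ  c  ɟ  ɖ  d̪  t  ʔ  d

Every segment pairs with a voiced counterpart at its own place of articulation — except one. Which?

/ʔ/

Dental: /t̪/ ~ /d̪/
Alveolar: /t/ ~ /d/
Retroflex: /ʈ/ ~ /ɖ/
Palatal: /c/ ~ /ɟ/
Glottal: only /ʔ/ (voiceless); no voiced partner.
So /ʔ/ is the unpaired segment.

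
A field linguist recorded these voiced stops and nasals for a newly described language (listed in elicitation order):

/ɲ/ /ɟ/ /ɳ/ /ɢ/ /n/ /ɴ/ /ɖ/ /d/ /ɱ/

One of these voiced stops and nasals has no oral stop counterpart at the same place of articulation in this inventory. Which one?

Alveolar: /d/ ~ /n/
Retroflex: /ɖ/ ~ /ɳ/
Palatal: /ɟ/ ~ /ɲ/
Uvular: /ɢ/ ~ /ɴ/
Labiodental: only /ɱ/ (nasal); no oral stop partner.
So /ɱ/ is the unpaired segment.

/ɱ/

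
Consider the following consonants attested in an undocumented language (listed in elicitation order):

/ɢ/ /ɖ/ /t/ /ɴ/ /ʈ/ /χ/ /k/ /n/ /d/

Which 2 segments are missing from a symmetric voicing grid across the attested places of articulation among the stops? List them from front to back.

/ɡ/, /q/

alveolar: voiceless /t/, voiced /d/.
retroflex: voiceless /ʈ/, voiced /ɖ/.
velar: voiceless /k/, voiced —.
uvular: voiceless —, voiced /ɢ/.
Gaps, from front to back: velar lacks voiced (/ɡ/); uvular lacks voiceless (/q/).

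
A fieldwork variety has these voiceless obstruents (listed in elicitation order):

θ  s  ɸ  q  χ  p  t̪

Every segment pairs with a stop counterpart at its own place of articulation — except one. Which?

Bilabial: /p/ ~ /ɸ/
Dental: /t̪/ ~ /θ/
Uvular: /q/ ~ /χ/
Alveolar: only /s/ (fricative); no stop partner.
So /s/ is the unpaired segment.

/s/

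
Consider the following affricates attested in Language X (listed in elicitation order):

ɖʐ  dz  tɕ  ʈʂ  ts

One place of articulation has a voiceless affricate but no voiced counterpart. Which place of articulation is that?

alveolar: voiceless /ts/, voiced /dz/.
retroflex: voiceless /ʈʂ/, voiced /ɖʐ/.
alveolo-palatal: voiceless /tɕ/, voiced —.
Every place of articulation has a voiced member except alveolo-palatal, where /dʑ/ would be expected.

alveolo-palatal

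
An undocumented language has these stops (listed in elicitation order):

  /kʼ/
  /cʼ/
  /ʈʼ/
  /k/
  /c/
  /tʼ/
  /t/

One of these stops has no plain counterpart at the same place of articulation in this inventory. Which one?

Alveolar: /t/ ~ /tʼ/
Palatal: /c/ ~ /cʼ/
Velar: /k/ ~ /kʼ/
Retroflex: only /ʈʼ/ (ejective); no plain partner.
So /ʈʼ/ is the unpaired segment.

/ʈʼ/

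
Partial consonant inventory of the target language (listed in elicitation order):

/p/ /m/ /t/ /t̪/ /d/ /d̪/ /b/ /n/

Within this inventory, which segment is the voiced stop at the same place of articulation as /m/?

/m/ is a bilabial nasal.
The voiced stop at the same place is a voiced bilabial stop — in this inventory, /b/.

/b/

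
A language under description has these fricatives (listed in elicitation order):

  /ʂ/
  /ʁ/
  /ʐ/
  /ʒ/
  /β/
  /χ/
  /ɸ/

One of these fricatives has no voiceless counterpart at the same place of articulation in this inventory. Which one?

Bilabial: /ɸ/ ~ /β/
Retroflex: /ʂ/ ~ /ʐ/
Uvular: /χ/ ~ /ʁ/
Postalveolar: only /ʒ/ (voiced); no voiceless partner.
So /ʒ/ is the unpaired segment.

/ʒ/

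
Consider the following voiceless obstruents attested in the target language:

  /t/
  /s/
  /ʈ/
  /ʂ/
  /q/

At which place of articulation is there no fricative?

uvular

Stop: /t/ (alveolar), /ʈ/ (retroflex), /q/ (uvular).
Fricative: /s/ (alveolar), /ʂ/ (retroflex).
Every place of articulation has a fricative member except uvular, where /χ/ would be expected.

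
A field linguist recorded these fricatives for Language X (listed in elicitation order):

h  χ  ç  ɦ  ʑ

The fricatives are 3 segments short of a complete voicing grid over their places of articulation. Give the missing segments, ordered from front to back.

/ɕ/, /ʝ/, /ʁ/

Voiceless: /ç/ (palatal), /χ/ (uvular), /h/ (glottal).
Voiced: /ʑ/ (alveolo-palatal), /ɦ/ (glottal).
Gaps, from front to back: alveolo-palatal lacks voiceless (/ɕ/); palatal lacks voiced (/ʝ/); uvular lacks voiced (/ʁ/).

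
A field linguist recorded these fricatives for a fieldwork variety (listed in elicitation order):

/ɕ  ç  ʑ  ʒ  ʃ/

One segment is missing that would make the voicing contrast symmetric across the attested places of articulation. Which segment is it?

/ʝ/

Voiceless: /ʃ/ (postalveolar), /ɕ/ (alveolo-palatal), /ç/ (palatal).
Voiced: /ʒ/ (postalveolar), /ʑ/ (alveolo-palatal).
The palatal row has no voiced member, so the gap is the voiced palatal fricative /ʝ/.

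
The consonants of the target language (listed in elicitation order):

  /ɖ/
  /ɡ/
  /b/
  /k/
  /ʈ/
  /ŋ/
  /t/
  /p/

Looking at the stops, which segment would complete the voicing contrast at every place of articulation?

/d/

Voiceless: /p/ (bilabial), /t/ (alveolar), /ʈ/ (retroflex), /k/ (velar).
Voiced: /b/ (bilabial), /ɖ/ (retroflex), /ɡ/ (velar).
The alveolar row has no voiced member, so the gap is the voiced alveolar stop /d/.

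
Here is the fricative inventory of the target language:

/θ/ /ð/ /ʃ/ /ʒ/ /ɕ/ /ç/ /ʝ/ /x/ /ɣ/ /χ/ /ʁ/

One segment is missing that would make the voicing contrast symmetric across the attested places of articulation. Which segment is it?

/ʑ/

place of articulation  voiceless  voiced  
dental            θ         ð       
postalveolar      ʃ         ʒ       
alveolo-palatal   ɕ         —       
palatal           ç         ʝ       
velar             x         ɣ       
uvular            χ         ʁ       
The alveolo-palatal row has no voiced member, so the gap is the voiced alveolo-palatal fricative /ʑ/.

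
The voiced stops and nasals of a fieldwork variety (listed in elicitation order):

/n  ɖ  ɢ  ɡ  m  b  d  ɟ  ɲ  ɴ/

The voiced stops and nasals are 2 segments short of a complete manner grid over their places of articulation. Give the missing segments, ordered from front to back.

/ɳ/, /ŋ/

Oral stop: /b/ (bilabial), /d/ (alveolar), /ɖ/ (retroflex), /ɟ/ (palatal), /ɡ/ (velar), /ɢ/ (uvular).
Nasal: /m/ (bilabial), /n/ (alveolar), /ɲ/ (palatal), /ɴ/ (uvular).
Gaps, from front to back: retroflex lacks nasal (/ɳ/); velar lacks nasal (/ŋ/).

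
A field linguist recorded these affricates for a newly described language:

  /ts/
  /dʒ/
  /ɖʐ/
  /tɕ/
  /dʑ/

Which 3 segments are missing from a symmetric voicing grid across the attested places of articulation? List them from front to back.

/dz/, /tʃ/, /ʈʂ/

alveolar: voiceless /ts/, voiced —.
postalveolar: voiceless —, voiced /dʒ/.
retroflex: voiceless —, voiced /ɖʐ/.
alveolo-palatal: voiceless /tɕ/, voiced /dʑ/.
Gaps, from front to back: alveolar lacks voiced (/dz/); postalveolar lacks voiceless (/tʃ/); retroflex lacks voiceless (/ʈʂ/).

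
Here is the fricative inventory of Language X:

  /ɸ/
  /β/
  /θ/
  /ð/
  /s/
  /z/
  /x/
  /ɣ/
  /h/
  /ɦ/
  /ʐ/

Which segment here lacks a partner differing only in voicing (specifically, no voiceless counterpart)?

Bilabial: /ɸ/ ~ /β/
Dental: /θ/ ~ /ð/
Alveolar: /s/ ~ /z/
Velar: /x/ ~ /ɣ/
Glottal: /h/ ~ /ɦ/
Retroflex: only /ʐ/ (voiced); no voiceless partner.
So /ʐ/ is the unpaired segment.

/ʐ/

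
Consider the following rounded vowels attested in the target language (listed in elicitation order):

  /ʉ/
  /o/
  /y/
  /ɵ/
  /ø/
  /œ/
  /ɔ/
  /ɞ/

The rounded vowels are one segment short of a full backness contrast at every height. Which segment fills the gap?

Front: /y/ (high), /ø/ (high-mid), /œ/ (low-mid).
Central: /ʉ/ (high), /ɵ/ (high-mid), /ɞ/ (low-mid).
Back: /o/ (high-mid), /ɔ/ (low-mid).
The high row has no back member, so the gap is the high back rounded vowel /u/.

/u/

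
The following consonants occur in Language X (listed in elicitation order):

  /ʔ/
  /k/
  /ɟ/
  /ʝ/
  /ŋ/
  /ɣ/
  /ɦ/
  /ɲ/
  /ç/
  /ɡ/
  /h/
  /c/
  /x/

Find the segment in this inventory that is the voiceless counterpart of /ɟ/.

/ɟ/ is a voiced palatal stop.
The voiceless counterpart is a voiceless palatal stop — in this inventory, /c/.

/c/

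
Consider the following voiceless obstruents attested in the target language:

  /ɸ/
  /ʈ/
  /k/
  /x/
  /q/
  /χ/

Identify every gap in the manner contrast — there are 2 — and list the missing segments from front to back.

/p/, /ʂ/

bilabial: stop —, fricative /ɸ/.
retroflex: stop /ʈ/, fricative —.
velar: stop /k/, fricative /x/.
uvular: stop /q/, fricative /χ/.
Gaps, from front to back: bilabial lacks stop (/p/); retroflex lacks fricative (/ʂ/).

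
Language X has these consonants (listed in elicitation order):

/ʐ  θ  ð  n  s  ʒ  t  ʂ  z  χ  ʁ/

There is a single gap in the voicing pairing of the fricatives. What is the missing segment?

dental: voiceless /θ/, voiced /ð/.
alveolar: voiceless /s/, voiced /z/.
postalveolar: voiceless —, voiced /ʒ/.
retroflex: voiceless /ʂ/, voiced /ʐ/.
uvular: voiceless /χ/, voiced /ʁ/.
The postalveolar row has no voiceless member, so the gap is the voiceless postalveolar fricative /ʃ/.

/ʃ/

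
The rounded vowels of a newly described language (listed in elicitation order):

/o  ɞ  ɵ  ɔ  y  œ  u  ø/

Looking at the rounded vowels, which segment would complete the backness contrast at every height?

high: front /y/, central —, back /u/.
high-mid: front /ø/, central /ɵ/, back /o/.
low-mid: front /œ/, central /ɞ/, back /ɔ/.
The high row has no central member, so the gap is the high central rounded vowel /ʉ/.

/ʉ/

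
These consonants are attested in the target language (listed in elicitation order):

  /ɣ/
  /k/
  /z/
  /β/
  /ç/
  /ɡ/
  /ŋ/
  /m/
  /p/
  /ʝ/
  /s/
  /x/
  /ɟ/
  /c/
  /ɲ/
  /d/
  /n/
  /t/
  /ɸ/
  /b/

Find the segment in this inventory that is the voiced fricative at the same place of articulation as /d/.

/z/

/d/ is a voiced alveolar stop.
The voiced fricative at the same place is a voiced alveolar fricative — in this inventory, /z/.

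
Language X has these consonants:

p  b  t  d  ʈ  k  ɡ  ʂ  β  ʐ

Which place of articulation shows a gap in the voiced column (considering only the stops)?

retroflex

place of articulation  voiceless  voiced  
bilabial          p         b       
alveolar          t         d       
retroflex         ʈ         —       
velar             k         ɡ       
Every place of articulation has a voiced member except retroflex, where /ɖ/ would be expected.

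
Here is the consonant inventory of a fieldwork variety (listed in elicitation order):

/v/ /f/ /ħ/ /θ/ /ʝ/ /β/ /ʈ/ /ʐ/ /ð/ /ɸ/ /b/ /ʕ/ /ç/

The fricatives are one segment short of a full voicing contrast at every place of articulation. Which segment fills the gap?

Voiceless: /ɸ/ (bilabial), /f/ (labiodental), /θ/ (dental), /ç/ (palatal), /ħ/ (pharyngeal).
Voiced: /β/ (bilabial), /v/ (labiodental), /ð/ (dental), /ʐ/ (retroflex), /ʝ/ (palatal), /ʕ/ (pharyngeal).
The retroflex row has no voiceless member, so the gap is the voiceless retroflex fricative /ʂ/.

/ʂ/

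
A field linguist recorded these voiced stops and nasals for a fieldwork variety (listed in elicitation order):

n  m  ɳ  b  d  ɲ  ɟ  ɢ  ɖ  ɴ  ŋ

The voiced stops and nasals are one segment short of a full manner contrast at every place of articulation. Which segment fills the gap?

Oral stop: /b/ (bilabial), /d/ (alveolar), /ɖ/ (retroflex), /ɟ/ (palatal), /ɢ/ (uvular).
Nasal: /m/ (bilabial), /n/ (alveolar), /ɳ/ (retroflex), /ɲ/ (palatal), /ŋ/ (velar), /ɴ/ (uvular).
The velar row has no oral stop member, so the gap is the velar oral stop /ɡ/.

/ɡ/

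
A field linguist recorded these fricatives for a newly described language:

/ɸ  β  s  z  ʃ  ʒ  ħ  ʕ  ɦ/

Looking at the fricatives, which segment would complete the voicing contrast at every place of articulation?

place of articulation  voiceless  voiced  
bilabial          ɸ         β       
alveolar          s         z       
postalveolar      ʃ         ʒ       
pharyngeal        ħ         ʕ       
glottal           —         ɦ       
The glottal row has no voiceless member, so the gap is the voiceless glottal fricative /h/.

/h/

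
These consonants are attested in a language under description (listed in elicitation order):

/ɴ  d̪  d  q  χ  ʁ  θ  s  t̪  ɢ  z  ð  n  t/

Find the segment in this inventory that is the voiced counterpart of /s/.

/z/

/s/ is a voiceless alveolar fricative.
The voiced counterpart is a voiced alveolar fricative — in this inventory, /z/.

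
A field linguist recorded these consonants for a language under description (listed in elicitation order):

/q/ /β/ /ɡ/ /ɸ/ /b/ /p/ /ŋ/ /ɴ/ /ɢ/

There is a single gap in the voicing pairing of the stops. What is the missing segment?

Voiceless: /p/ (bilabial), /q/ (uvular).
Voiced: /b/ (bilabial), /ɡ/ (velar), /ɢ/ (uvular).
The velar row has no voiceless member, so the gap is the voiceless velar stop /k/.

/k/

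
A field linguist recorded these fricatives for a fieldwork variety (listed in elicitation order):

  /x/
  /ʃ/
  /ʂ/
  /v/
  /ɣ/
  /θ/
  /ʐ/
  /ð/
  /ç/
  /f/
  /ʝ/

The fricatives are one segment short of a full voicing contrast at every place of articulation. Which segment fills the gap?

place of articulation  voiceless  voiced  
labiodental       f         v       
dental            θ         ð       
postalveolar      ʃ         —       
retroflex         ʂ         ʐ       
palatal           ç         ʝ       
velar             x         ɣ       
The postalveolar row has no voiced member, so the gap is the voiced postalveolar fricative /ʒ/.

/ʒ/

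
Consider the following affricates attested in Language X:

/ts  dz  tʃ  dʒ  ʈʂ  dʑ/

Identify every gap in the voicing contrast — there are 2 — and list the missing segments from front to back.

/ɖʐ/, /tɕ/

Voiceless: /ts/ (alveolar), /tʃ/ (postalveolar), /ʈʂ/ (retroflex).
Voiced: /dz/ (alveolar), /dʒ/ (postalveolar), /dʑ/ (alveolo-palatal).
Gaps, from front to back: retroflex lacks voiced (/ɖʐ/); alveolo-palatal lacks voiceless (/tɕ/).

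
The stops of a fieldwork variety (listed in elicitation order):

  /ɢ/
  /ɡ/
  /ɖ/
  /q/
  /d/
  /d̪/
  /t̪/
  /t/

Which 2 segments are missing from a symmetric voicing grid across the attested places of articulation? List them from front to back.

dental: voiceless /t̪/, voiced /d̪/.
alveolar: voiceless /t/, voiced /d/.
retroflex: voiceless —, voiced /ɖ/.
velar: voiceless —, voiced /ɡ/.
uvular: voiceless /q/, voiced /ɢ/.
Gaps, from front to back: retroflex lacks voiceless (/ʈ/); velar lacks voiceless (/k/).

/ʈ/, /k/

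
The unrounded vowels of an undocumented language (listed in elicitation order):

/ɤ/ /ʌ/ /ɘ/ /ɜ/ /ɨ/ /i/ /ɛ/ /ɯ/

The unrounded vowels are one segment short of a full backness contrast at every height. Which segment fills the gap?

height            front     central   back    
high              i         ɨ         ɯ       
high-mid          —         ɘ         ɤ       
low-mid           ɛ         ɜ         ʌ       
The high-mid row has no front member, so the gap is the high-mid front unrounded vowel /e/.

/e/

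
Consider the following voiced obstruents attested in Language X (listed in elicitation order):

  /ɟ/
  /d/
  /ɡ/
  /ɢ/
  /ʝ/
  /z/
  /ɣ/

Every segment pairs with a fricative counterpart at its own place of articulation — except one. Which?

Alveolar: /d/ ~ /z/
Palatal: /ɟ/ ~ /ʝ/
Velar: /ɡ/ ~ /ɣ/
Uvular: only /ɢ/ (stop); no fricative partner.
So /ɢ/ is the unpaired segment.

/ɢ/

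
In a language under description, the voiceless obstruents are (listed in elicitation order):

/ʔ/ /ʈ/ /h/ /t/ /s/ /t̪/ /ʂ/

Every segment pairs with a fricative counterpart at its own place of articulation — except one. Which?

Alveolar: /t/ ~ /s/
Retroflex: /ʈ/ ~ /ʂ/
Glottal: /ʔ/ ~ /h/
Dental: only /t̪/ (stop); no fricative partner.
So /t̪/ is the unpaired segment.

/t̪/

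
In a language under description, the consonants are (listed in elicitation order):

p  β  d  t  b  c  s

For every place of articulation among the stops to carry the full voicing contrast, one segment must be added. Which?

place of articulation  voiceless  voiced  
bilabial          p         b       
alveolar          t         d       
palatal           c         —       
The palatal row has no voiced member, so the gap is the voiced palatal stop /ɟ/.

/ɟ/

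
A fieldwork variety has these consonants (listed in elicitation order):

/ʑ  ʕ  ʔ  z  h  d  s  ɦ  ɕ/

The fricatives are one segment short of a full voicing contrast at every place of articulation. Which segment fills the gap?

Voiceless: /s/ (alveolar), /ɕ/ (alveolo-palatal), /h/ (glottal).
Voiced: /z/ (alveolar), /ʑ/ (alveolo-palatal), /ʕ/ (pharyngeal), /ɦ/ (glottal).
The pharyngeal row has no voiceless member, so the gap is the voiceless pharyngeal fricative /ħ/.

/ħ/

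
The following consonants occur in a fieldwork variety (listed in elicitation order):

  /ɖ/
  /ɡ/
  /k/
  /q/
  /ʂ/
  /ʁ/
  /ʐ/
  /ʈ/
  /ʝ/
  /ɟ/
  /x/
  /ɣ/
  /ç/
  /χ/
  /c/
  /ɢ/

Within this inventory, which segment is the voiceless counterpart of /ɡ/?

/ɡ/ is a voiced velar stop.
The voiceless counterpart is a voiceless velar stop — in this inventory, /k/.

/k/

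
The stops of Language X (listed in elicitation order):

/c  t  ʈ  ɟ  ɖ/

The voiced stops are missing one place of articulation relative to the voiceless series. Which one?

Voiceless: /t/ (alveolar), /ʈ/ (retroflex), /c/ (palatal).
Voiced: /ɖ/ (retroflex), /ɟ/ (palatal).
Every place of articulation has a voiced member except alveolar, where /d/ would be expected.

alveolar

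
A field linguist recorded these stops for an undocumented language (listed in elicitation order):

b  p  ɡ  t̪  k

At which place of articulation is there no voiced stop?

place of articulation  voiceless  voiced  
bilabial          p         b       
dental            t̪        —       
velar             k         ɡ       
Every place of articulation has a voiced member except dental, where /d̪/ would be expected.

dental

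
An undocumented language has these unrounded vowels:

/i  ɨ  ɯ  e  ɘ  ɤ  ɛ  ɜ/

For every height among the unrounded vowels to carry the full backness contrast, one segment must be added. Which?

/ʌ/

Front: /i/ (high), /e/ (high-mid), /ɛ/ (low-mid).
Central: /ɨ/ (high), /ɘ/ (high-mid), /ɜ/ (low-mid).
Back: /ɯ/ (high), /ɤ/ (high-mid).
The low-mid row has no back member, so the gap is the low-mid back unrounded vowel /ʌ/.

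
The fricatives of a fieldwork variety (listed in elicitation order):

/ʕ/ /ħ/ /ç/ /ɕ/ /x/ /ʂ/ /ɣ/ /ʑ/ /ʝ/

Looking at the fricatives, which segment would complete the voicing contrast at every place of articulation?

place of articulation  voiceless  voiced  
retroflex         ʂ         —       
alveolo-palatal   ɕ         ʑ       
palatal           ç         ʝ       
velar             x         ɣ       
pharyngeal        ħ         ʕ       
The retroflex row has no voiced member, so the gap is the voiced retroflex fricative /ʐ/.

/ʐ/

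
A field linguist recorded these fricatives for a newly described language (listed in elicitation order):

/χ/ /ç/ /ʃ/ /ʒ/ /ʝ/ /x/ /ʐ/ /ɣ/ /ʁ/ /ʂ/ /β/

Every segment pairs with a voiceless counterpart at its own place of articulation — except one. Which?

/β/

Postalveolar: /ʃ/ ~ /ʒ/
Retroflex: /ʂ/ ~ /ʐ/
Palatal: /ç/ ~ /ʝ/
Velar: /x/ ~ /ɣ/
Uvular: /χ/ ~ /ʁ/
Bilabial: only /β/ (voiced); no voiceless partner.
So /β/ is the unpaired segment.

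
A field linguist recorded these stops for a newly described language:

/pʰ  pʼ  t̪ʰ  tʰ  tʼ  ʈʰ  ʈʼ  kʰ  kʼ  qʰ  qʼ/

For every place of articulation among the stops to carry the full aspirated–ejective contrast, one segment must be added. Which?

place of articulation  aspirated  ejective
bilabial          pʰ        pʼ      
dental            t̪ʰ       —       
alveolar          tʰ        tʼ      
retroflex         ʈʰ        ʈʼ      
velar             kʰ        kʼ      
uvular            qʰ        qʼ      
The dental row has no ejective member, so the gap is the ejective dental stop /t̪ʼ/.

/t̪ʼ/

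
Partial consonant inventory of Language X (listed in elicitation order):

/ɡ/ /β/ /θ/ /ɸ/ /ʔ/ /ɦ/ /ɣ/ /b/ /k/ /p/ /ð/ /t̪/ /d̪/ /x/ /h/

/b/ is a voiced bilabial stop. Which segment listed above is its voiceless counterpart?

/p/

The voiceless counterpart is a voiceless bilabial stop — in this inventory, /p/.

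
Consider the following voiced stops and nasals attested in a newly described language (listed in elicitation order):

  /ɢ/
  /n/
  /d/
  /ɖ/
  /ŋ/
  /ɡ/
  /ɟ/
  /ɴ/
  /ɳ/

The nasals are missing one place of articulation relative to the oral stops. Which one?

palatal

Oral stop: /d/ (alveolar), /ɖ/ (retroflex), /ɟ/ (palatal), /ɡ/ (velar), /ɢ/ (uvular).
Nasal: /n/ (alveolar), /ɳ/ (retroflex), /ŋ/ (velar), /ɴ/ (uvular).
Every place of articulation has a nasal member except palatal, where /ɲ/ would be expected.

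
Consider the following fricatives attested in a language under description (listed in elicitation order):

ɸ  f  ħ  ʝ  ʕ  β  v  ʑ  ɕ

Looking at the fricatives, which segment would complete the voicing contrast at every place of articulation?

/ç/

Voiceless: /ɸ/ (bilabial), /f/ (labiodental), /ɕ/ (alveolo-palatal), /ħ/ (pharyngeal).
Voiced: /β/ (bilabial), /v/ (labiodental), /ʑ/ (alveolo-palatal), /ʝ/ (palatal), /ʕ/ (pharyngeal).
The palatal row has no voiceless member, so the gap is the voiceless palatal fricative /ç/.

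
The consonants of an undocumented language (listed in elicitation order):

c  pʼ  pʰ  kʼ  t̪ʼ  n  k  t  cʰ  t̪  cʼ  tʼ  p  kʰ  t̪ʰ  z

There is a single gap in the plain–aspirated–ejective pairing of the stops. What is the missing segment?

Plain: /p/ (bilabial), /t̪/ (dental), /t/ (alveolar), /c/ (palatal), /k/ (velar).
Aspirated: /pʰ/ (bilabial), /t̪ʰ/ (dental), /cʰ/ (palatal), /kʰ/ (velar).
Ejective: /pʼ/ (bilabial), /t̪ʼ/ (dental), /tʼ/ (alveolar), /cʼ/ (palatal), /kʼ/ (velar).
The alveolar row has no aspirated member, so the gap is the aspirated alveolar stop /tʰ/.

/tʰ/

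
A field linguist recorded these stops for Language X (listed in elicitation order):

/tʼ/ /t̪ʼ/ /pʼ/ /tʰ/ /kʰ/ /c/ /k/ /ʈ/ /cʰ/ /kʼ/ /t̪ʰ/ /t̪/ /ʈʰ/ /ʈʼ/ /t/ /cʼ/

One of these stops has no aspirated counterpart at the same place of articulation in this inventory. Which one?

Dental: /t̪/ ~ /t̪ʰ/ ~ /t̪ʼ/
Alveolar: /t/ ~ /tʰ/ ~ /tʼ/
Retroflex: /ʈ/ ~ /ʈʰ/ ~ /ʈʼ/
Palatal: /c/ ~ /cʰ/ ~ /cʼ/
Velar: /k/ ~ /kʰ/ ~ /kʼ/
Bilabial: only /pʼ/ (ejective); no aspirated partner.
So /pʼ/ is the unpaired segment.

/pʼ/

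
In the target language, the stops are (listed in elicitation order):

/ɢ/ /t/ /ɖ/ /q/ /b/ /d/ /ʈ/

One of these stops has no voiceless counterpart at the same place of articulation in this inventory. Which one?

Alveolar: /t/ ~ /d/
Retroflex: /ʈ/ ~ /ɖ/
Uvular: /q/ ~ /ɢ/
Bilabial: only /b/ (voiced); no voiceless partner.
So /b/ is the unpaired segment.

/b/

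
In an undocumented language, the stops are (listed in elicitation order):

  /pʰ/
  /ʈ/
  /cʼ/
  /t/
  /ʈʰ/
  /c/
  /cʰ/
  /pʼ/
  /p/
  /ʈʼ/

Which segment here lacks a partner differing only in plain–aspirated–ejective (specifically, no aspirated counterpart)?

Bilabial: /p/ ~ /pʰ/ ~ /pʼ/
Retroflex: /ʈ/ ~ /ʈʰ/ ~ /ʈʼ/
Palatal: /c/ ~ /cʰ/ ~ /cʼ/
Alveolar: only /t/ (plain); no aspirated partner.
So /t/ is the unpaired segment.

/t/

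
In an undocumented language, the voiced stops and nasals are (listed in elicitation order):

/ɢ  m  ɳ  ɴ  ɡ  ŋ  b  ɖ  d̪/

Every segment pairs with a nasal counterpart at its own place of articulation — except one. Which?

/d̪/

Bilabial: /b/ ~ /m/
Retroflex: /ɖ/ ~ /ɳ/
Velar: /ɡ/ ~ /ŋ/
Uvular: /ɢ/ ~ /ɴ/
Dental: only /d̪/ (oral stop); no nasal partner.
So /d̪/ is the unpaired segment.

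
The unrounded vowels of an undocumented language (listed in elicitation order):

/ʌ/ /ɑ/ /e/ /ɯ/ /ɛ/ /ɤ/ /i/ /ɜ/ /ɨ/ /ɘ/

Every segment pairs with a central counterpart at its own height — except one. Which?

High: /i/ ~ /ɨ/ ~ /ɯ/
High-mid: /e/ ~ /ɘ/ ~ /ɤ/
Low-mid: /ɛ/ ~ /ɜ/ ~ /ʌ/
Low: only /ɑ/ (back); no central partner.
So /ɑ/ is the unpaired segment.

/ɑ/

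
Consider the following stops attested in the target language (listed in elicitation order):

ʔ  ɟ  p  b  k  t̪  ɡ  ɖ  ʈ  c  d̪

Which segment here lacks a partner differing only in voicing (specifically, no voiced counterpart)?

Bilabial: /p/ ~ /b/
Dental: /t̪/ ~ /d̪/
Retroflex: /ʈ/ ~ /ɖ/
Palatal: /c/ ~ /ɟ/
Velar: /k/ ~ /ɡ/
Glottal: only /ʔ/ (voiceless); no voiced partner.
So /ʔ/ is the unpaired segment.

/ʔ/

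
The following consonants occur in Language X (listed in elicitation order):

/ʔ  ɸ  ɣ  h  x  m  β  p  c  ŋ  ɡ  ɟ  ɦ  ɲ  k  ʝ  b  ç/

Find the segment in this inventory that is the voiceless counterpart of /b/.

/p/

/b/ is a voiced bilabial stop.
The voiceless counterpart is a voiceless bilabial stop — in this inventory, /p/.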